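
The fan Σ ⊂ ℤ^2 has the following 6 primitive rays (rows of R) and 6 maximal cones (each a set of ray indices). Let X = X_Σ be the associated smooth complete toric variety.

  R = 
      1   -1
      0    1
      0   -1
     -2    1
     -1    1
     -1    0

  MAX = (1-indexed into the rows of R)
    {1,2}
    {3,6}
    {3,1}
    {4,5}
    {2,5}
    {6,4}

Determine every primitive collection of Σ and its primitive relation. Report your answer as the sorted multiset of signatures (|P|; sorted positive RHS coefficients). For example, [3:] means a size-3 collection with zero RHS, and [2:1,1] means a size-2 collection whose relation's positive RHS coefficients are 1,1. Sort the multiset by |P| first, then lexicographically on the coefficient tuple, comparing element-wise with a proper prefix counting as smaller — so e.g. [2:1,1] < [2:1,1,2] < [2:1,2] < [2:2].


Primitive collections (9):

  {1,5}:  v_{1} + v_{5} = 0  ⟹  sig = [2:]
  {2,3}:  v_{2} + v_{3} = 0  ⟹  sig = [2:]
  {1,4}:  v_{1} + v_{4} = v_{6}  ⟹  sig = [2:1]
  {1,6}:  v_{1} + v_{6} = v_{3}  ⟹  sig = [2:1]
  {2,6}:  v_{2} + v_{6} = v_{5}  ⟹  sig = [2:1]
  {3,5}:  v_{3} + v_{5} = v_{6}  ⟹  sig = [2:1]
  {5,6}:  v_{5} + v_{6} = v_{4}  ⟹  sig = [2:1]
  {2,4}:  v_{2} + v_{4} = 2·v_{5}  ⟹  sig = [2:2]
  {3,4}:  v_{3} + v_{4} = 2·v_{6}  ⟹  sig = [2:2]

Hence PRS(X_Σ) =
[[2:], [2:], [2:1], [2:1], [2:1], [2:1], [2:1], [2:2], [2:2]]


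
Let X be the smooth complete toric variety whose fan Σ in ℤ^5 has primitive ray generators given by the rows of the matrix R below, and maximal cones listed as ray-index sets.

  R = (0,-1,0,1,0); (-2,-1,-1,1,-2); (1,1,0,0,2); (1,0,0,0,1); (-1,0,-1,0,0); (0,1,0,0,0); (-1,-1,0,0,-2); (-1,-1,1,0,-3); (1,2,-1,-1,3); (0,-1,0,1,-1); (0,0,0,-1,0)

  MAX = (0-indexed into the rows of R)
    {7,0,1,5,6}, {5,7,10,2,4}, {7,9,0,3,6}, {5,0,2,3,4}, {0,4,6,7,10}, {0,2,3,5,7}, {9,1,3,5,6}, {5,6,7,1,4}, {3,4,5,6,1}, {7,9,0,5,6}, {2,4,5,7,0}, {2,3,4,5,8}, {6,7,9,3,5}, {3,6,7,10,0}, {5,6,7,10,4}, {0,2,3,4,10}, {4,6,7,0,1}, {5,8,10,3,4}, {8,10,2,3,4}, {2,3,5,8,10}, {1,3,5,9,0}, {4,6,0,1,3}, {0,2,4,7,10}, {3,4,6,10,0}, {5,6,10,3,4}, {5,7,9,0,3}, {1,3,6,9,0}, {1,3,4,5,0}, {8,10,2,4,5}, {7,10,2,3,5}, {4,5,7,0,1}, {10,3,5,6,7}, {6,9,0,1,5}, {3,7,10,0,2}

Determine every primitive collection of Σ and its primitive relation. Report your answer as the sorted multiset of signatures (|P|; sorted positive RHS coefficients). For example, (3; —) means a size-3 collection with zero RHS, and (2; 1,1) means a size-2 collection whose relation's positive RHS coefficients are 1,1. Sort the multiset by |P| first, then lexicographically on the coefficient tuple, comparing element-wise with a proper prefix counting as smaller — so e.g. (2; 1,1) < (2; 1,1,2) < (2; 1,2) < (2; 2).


The 18 primitive collections of Σ (r=11, n=5):

  • {2,6}:  v_{2} + v_{6} = 0  →  sig = (2; —)
  • {1,10}:  v_{1} + v_{10} = v_{4} + v_{6}  →  sig = (2; 1,1)
  • {4,9}:  v_{4} + v_{9} = v_{1} + v_{3}  →  sig = (2; 1,1)
  • {7,8}:  v_{7} + v_{8} = v_{5} + v_{10}  →  sig = (2; 1,1)
  • {9,10}:  v_{9} + v_{10} = v_{3} + v_{6}  →  sig = (2; 1,1)
  • {0,8}:  v_{0} + v_{8} = v_{2} + v_{3} + v_{4}  →  sig = (2; 1,1,1)
  • {1,2}:  v_{1} + v_{2} = v_{0} + v_{4} + v_{5}  →  sig = (2; 1,1,1)
  • {2,9}:  v_{2} + v_{9} = v_{0} + v_{3} + v_{5}  →  sig = (2; 1,1,1)
  • {6,8}:  v_{6} + v_{8} = v_{3} + v_{4} + v_{5} + v_{10}  →  sig = (2; 1,1,1,1)
  • {1,8}:  v_{1} + v_{8} = v_{3} + 2·v_{4} + v_{5}  →  sig = (2; 1,1,2)
  • {8,9}:  v_{8} + v_{9} = 2·v_{3} + v_{4} + v_{5}  →  sig = (2; 1,1,2)
  • {0,5,10}:  v_{0} + v_{5} + v_{10} = 0  →  sig = (3; —)
  • {3,4,7}:  v_{3} + v_{4} + v_{7} = v_{6}  →  sig = (3; 1)
  • {1,3,7}:  v_{1} + v_{3} + v_{7} = v_{0} + v_{5} + 2·v_{6}  →  sig = (3; 1,1,2)
  • {1,7,9}:  v_{1} + v_{7} + v_{9} = 2·v_{0} + 2·v_{5} + 3·v_{6}  →  sig = (3; 2,2,3)
  • {0,3,5,6}:  v_{0} + v_{3} + v_{5} + v_{6} = v_{9}  →  sig = (4; 1)
  • {0,4,5,6}:  v_{0} + v_{4} + v_{5} + v_{6} = v_{1}  →  sig = (4; 1)
  • {2,3,4,5,10}:  v_{2} + v_{3} + v_{4} + v_{5} + v_{10} = v_{8}  →  sig = (5; 1)

Signatures (|P|; sorted positive RHS coefficients), sorted:
[(2; —), (2; 1,1), (2; 1,1), (2; 1,1), (2; 1,1), (2; 1,1,1), (2; 1,1,1), (2; 1,1,1), (2; 1,1,1,1), (2; 1,1,2), (2; 1,1,2), (3; —), (3; 1), (3; 1,1,2), (3; 2,2,3), (4; 1), (4; 1), (5; 1)]


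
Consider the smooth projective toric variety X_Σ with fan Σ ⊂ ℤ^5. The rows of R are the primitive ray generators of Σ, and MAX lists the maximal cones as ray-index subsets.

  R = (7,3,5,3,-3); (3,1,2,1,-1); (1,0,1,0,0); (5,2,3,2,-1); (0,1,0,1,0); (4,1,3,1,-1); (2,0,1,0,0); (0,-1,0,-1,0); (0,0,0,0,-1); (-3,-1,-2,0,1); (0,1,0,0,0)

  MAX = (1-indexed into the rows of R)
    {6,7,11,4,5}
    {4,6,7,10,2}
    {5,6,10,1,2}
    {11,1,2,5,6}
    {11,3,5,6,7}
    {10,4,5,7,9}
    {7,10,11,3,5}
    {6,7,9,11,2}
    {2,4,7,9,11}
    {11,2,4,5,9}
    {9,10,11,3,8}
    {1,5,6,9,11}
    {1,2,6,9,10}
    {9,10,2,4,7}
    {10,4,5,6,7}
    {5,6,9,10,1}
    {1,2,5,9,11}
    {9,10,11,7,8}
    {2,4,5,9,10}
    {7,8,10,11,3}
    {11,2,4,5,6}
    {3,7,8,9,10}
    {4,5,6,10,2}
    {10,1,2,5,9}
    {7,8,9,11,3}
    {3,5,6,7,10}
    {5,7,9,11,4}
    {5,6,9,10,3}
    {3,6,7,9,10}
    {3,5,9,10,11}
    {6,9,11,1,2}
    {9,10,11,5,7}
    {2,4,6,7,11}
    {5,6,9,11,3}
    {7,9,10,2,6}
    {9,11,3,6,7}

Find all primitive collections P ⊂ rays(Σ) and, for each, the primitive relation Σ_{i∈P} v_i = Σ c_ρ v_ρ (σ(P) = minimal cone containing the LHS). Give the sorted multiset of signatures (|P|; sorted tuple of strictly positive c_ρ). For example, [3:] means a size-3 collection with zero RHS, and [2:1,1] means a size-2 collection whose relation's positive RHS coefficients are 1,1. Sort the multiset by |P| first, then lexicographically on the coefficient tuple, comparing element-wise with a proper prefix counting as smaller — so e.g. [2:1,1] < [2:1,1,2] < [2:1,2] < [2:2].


Primitive collections (20):

  P={5,8}:  v_{5} + v_{8} = 0  ⟹  sig = [2:]
  P={2,3}:  v_{2} + v_{3} = v_{6}  ⟹  sig = [2:1]
  P={4,8}:  v_{4} + v_{8} = v_{2} + v_{7}  ⟹  sig = [2:1,1]
  P={1,8}:  v_{1} + v_{8} = v_{2} + v_{6} + v_{9}  ⟹  sig = [2:1,1,1]
  P={2,8}:  v_{2} + v_{8} = v_{3} + v_{7} + v_{9}  ⟹  sig = [2:1,1,1]
  P={3,4}:  v_{3} + v_{4} = v_{5} + v_{6} + v_{7}  ⟹  sig = [2:1,1,1]
  P={1,3}:  v_{1} + v_{3} = v_{5} + 2·v_{6} + v_{9}  ⟹  sig = [2:1,1,2]
  P={6,8}:  v_{6} + v_{8} = 2·v_{3} + v_{7} + v_{9}  ⟹  sig = [2:1,1,2]
  P={1,4}:  v_{1} + v_{4} = 4·v_{2} + v_{5}  ⟹  sig = [2:1,4]
  P={1,7}:  v_{1} + v_{7} = 3·v_{2}  ⟹  sig = [2:3]
  P={2,5,7}:  v_{2} + v_{5} + v_{7} = v_{4}  ⟹  sig = [3:1]
  P={2,10,11}:  v_{2} + v_{10} + v_{11} = v_{5}  ⟹  sig = [3:1]
  P={6,10,11}:  v_{6} + v_{10} + v_{11} = v_{3} + v_{5}  ⟹  sig = [3:1,1]
  P={1,10,11}:  v_{1} + v_{10} + v_{11} = 2·v_{5} + v_{6} + v_{9}  ⟹  sig = [3:1,1,2]
  P={4,10,11}:  v_{4} + v_{10} + v_{11} = 2·v_{5} + v_{7}  ⟹  sig = [3:1,2]
  P={4,6,9}:  v_{4} + v_{6} + v_{9} = 3·v_{2}  ⟹  sig = [3:3]
  P={2,5,6,9}:  v_{2} + v_{5} + v_{6} + v_{9} = v_{1}  ⟹  sig = [4:1]
  P={3,5,7,9}:  v_{3} + v_{5} + v_{7} + v_{9} = v_{2}  ⟹  sig = [4:1]
  P={5,6,7,9}:  v_{5} + v_{6} + v_{7} + v_{9} = 2·v_{2}  ⟹  sig = [4:2]
  P={3,7,9,10,11}:  v_{3} + v_{7} + v_{9} + v_{10} + v_{11} = 0  ⟹  sig = [5:]

Hence PRS(X_Σ) =
    [2:]
    [2:1]
    [2:1,1]
    [2:1,1,1]
    [2:1,1,1]
    [2:1,1,1]
    [2:1,1,2]
    [2:1,1,2]
    [2:1,4]
    [2:3]
    [3:1]
    [3:1]
    [3:1,1]
    [3:1,1,2]
    [3:1,2]
    [3:3]
    [4:1]
    [4:1]
    [4:2]
    [5:]


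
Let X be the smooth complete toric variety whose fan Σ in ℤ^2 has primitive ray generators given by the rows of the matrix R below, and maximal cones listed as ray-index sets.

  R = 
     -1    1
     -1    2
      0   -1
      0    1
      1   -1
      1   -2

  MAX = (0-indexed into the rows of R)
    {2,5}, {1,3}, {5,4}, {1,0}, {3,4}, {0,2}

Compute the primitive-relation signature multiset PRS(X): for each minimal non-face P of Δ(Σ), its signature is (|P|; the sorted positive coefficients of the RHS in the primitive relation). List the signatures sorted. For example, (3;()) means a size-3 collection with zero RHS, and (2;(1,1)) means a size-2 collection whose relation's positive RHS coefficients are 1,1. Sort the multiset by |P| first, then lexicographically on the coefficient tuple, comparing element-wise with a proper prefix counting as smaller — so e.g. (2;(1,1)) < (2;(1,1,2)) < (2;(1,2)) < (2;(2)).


9 collections generate NE(X_Σ); each relation:

  P = {0,4}:  v_{0} + v_{4} = 0 ; sig = (2;())
  P = {1,5}:  v_{1} + v_{5} = 0 ; sig = (2;())
  P = {2,3}:  v_{2} + v_{3} = 0 ; sig = (2;())
  P = {0,3}:  v_{0} + v_{3} = v_{1} ; sig = (2;(1))
  P = {0,5}:  v_{0} + v_{5} = v_{2} ; sig = (2;(1))
  P = {1,2}:  v_{1} + v_{2} = v_{0} ; sig = (2;(1))
  P = {1,4}:  v_{1} + v_{4} = v_{3} ; sig = (2;(1))
  P = {2,4}:  v_{2} + v_{4} = v_{5} ; sig = (2;(1))
  P = {3,5}:  v_{3} + v_{5} = v_{4} ; sig = (2;(1))

Sorted signature multiset PRS(X):
    (2;())
    (2;())
    (2;())
    (2;(1))
    (2;(1))
    (2;(1))
    (2;(1))
    (2;(1))
    (2;(1))


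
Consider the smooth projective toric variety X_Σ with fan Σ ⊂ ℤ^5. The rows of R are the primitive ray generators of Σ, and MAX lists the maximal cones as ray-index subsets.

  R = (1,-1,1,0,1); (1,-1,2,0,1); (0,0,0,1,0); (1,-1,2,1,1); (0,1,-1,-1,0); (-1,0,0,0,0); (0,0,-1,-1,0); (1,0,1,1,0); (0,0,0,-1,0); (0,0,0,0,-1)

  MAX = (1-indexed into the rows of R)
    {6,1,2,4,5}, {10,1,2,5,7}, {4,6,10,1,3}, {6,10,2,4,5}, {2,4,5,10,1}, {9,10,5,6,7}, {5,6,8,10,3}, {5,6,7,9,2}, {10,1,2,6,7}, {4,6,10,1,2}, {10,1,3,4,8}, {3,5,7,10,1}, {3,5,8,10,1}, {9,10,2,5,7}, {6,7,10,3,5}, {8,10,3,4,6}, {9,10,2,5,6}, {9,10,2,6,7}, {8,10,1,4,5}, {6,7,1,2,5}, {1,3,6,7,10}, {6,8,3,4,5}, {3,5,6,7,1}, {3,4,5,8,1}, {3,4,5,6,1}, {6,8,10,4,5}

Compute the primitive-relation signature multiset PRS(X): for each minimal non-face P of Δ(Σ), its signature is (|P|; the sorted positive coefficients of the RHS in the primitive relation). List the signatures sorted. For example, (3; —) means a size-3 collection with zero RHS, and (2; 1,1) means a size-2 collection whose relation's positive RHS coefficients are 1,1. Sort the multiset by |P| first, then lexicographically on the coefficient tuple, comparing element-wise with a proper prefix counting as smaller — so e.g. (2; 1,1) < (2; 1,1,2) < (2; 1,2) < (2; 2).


12 minimal non-faces of Δ(Σ) (on 10 rays):

  P={3,9}:  v_{3} + v_{9} = 0  →  sig = (2; —)
  P={2,3}:  v_{2} + v_{3} = v_{4}  →  sig = (2; 1)
  P={4,7}:  v_{4} + v_{7} = v_{1}  →  sig = (2; 1)
  P={4,9}:  v_{4} + v_{9} = v_{2}  →  sig = (2; 1)
  P={1,9}:  v_{1} + v_{9} = v_{2} + v_{7}  →  sig = (2; 1,1)
  P={8,9}:  v_{8} + v_{9} = v_{4} + v_{5} + v_{10}  →  sig = (2; 1,1,1)
  P={7,8}:  v_{7} + v_{8} = v_{1} + v_{3} + v_{5} + v_{10}  →  sig = (2; 1,1,1,1)
  P={2,8}:  v_{2} + v_{8} = 2·v_{4} + v_{5} + v_{10}  →  sig = (2; 1,1,2)
  P={1,6,8}:  v_{1} + v_{6} + v_{8} = v_{4}  →  sig = (3; 1)
  P={1,5,6,10}:  v_{1} + v_{5} + v_{6} + v_{10} = v_{9}  →  sig = (4; 1)
  P={3,4,5,10}:  v_{3} + v_{4} + v_{5} + v_{10} = v_{8}  →  sig = (4; 1)
  P={2,5,6,7,10}:  v_{2} + v_{5} + v_{6} + v_{7} + v_{10} = 2·v_{9}  →  sig = (5; 2)

Signatures (|P|; sorted positive RHS coefficients), sorted:
{ (2; —),  (2; 1) ×3,  (2; 1,1),  (2; 1,1,1),  (2; 1,1,1,1),  (2; 1,1,2),  (3; 1),  (4; 1) ×2,  (5; 2) }


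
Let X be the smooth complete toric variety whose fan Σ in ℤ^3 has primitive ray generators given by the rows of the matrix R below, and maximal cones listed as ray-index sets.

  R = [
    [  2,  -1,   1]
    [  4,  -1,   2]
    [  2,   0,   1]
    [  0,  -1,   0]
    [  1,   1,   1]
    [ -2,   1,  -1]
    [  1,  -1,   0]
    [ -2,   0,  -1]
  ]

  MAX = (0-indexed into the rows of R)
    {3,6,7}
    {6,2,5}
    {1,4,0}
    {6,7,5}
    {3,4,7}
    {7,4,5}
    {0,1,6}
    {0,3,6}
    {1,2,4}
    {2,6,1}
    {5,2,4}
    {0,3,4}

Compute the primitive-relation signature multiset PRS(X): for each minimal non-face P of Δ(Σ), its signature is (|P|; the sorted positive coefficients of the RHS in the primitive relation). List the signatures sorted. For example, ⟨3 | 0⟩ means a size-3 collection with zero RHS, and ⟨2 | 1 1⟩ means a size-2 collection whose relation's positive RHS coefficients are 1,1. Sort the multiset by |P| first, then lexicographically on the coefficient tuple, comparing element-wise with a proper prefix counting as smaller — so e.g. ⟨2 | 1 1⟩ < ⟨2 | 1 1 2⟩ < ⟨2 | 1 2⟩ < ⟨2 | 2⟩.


Minimal non-faces — 10 found among 8 rays, 12 max cones:

  • {0,5}:  v_{0} + v_{5} = 0 — sig = ⟨2 | 0⟩
  • {2,7}:  v_{2} + v_{7} = 0 — sig = ⟨2 | 0⟩
  • {0,2}:  v_{0} + v_{2} = v_{1} — sig = ⟨2 | 1⟩
  • {0,7}:  v_{0} + v_{7} = v_{3} — sig = ⟨2 | 1⟩
  • {1,5}:  v_{1} + v_{5} = v_{2} — sig = ⟨2 | 1⟩
  • {1,7}:  v_{1} + v_{7} = v_{0} — sig = ⟨2 | 1⟩
  • {2,3}:  v_{2} + v_{3} = v_{0} — sig = ⟨2 | 1⟩
  • {3,5}:  v_{3} + v_{5} = v_{7} — sig = ⟨2 | 1⟩
  • {4,6}:  v_{4} + v_{6} = v_{2} — sig = ⟨2 | 1⟩
  • {1,3}:  v_{1} + v_{3} = 2·v_{0} — sig = ⟨2 | 2⟩

Sorted signature multiset PRS(X):
[⟨2 | 0⟩, ⟨2 | 0⟩, ⟨2 | 1⟩, ⟨2 | 1⟩, ⟨2 | 1⟩, ⟨2 | 1⟩, ⟨2 | 1⟩, ⟨2 | 1⟩, ⟨2 | 1⟩, ⟨2 | 2⟩]


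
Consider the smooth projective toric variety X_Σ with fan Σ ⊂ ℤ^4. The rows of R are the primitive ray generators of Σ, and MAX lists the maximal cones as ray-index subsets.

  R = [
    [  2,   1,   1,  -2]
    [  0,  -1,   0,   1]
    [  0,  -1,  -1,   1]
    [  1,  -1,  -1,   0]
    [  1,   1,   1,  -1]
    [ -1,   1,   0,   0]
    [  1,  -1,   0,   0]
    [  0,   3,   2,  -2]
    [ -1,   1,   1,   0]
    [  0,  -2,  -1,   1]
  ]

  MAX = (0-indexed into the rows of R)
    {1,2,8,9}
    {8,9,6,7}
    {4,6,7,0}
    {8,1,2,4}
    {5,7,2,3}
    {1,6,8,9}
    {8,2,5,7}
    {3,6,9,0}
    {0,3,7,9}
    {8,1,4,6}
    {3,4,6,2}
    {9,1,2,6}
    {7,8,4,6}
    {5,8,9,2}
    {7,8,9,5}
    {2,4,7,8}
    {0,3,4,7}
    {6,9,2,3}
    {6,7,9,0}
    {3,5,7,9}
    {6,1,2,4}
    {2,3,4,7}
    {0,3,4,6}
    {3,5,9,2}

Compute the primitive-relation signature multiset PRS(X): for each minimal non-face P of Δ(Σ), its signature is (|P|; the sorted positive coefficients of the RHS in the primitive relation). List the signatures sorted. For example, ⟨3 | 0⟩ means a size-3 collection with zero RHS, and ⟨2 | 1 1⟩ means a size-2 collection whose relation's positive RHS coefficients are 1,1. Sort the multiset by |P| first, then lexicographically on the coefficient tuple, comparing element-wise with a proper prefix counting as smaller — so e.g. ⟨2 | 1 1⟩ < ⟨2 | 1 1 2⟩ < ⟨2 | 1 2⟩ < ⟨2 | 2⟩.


15 minimal non-faces of Δ(Σ) (on 10 rays):

  P={3,8}:  v_{3} + v_{8} = 0  ⇒ sig = ⟨2 | 0⟩
  P={5,6}:  v_{5} + v_{6} = 0  ⇒ sig = ⟨2 | 0⟩
  P={4,9}:  v_{4} + v_{9} = v_{6}  ⇒ sig = ⟨2 | 1⟩
  P={0,1}:  v_{0} + v_{1} = v_{4} + v_{6}  ⇒ sig = ⟨2 | 1 1⟩
  P={0,2}:  v_{0} + v_{2} = v_{3} + v_{4}  ⇒ sig = ⟨2 | 1 1⟩
  P={0,5}:  v_{0} + v_{5} = v_{3} + v_{7}  ⇒ sig = ⟨2 | 1 1⟩
  P={0,8}:  v_{0} + v_{8} = v_{6} + v_{7}  ⇒ sig = ⟨2 | 1 1⟩
  P={1,3}:  v_{1} + v_{3} = v_{2} + v_{6}  ⇒ sig = ⟨2 | 1 1⟩
  P={1,5}:  v_{1} + v_{5} = v_{2} + v_{8}  ⇒ sig = ⟨2 | 1 1⟩
  P={1,7}:  v_{1} + v_{7} = v_{4} + v_{8}  ⇒ sig = ⟨2 | 1 1⟩
  P={4,5}:  v_{4} + v_{5} = v_{2} + v_{7}  ⇒ sig = ⟨2 | 1 1⟩
  P={2,7,9}:  v_{2} + v_{7} + v_{9} = 0  ⇒ sig = ⟨3 | 0⟩
  P={2,6,7}:  v_{2} + v_{6} + v_{7} = v_{4}  ⇒ sig = ⟨3 | 1⟩
  P={2,6,8}:  v_{2} + v_{6} + v_{8} = v_{1}  ⇒ sig = ⟨3 | 1⟩
  P={3,6,7}:  v_{3} + v_{6} + v_{7} = v_{0}  ⇒ sig = ⟨3 | 1⟩

Sorted signature multiset PRS(X):
    |P|=2: 11 collections, coeffs (), (), (1), (1,1), (1,1), (1,1), (1,1), (1,1), (1,1), (1,1), (1,1)
    |P|=3: 4 collections, coeffs (), (1), (1), (1)


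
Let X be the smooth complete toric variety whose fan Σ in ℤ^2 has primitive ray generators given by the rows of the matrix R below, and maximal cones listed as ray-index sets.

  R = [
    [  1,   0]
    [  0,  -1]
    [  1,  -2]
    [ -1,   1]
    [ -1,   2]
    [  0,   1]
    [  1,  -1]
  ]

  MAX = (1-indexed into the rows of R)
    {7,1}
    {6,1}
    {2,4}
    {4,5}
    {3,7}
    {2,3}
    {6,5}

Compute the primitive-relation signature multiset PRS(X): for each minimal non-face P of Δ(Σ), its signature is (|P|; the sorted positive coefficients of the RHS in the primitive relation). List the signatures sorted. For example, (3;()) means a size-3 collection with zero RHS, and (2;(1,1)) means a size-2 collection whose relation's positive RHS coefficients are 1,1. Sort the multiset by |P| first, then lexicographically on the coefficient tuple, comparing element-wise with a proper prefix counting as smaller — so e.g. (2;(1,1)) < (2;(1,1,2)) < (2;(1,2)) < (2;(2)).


Minimal non-faces — 14 found among 7 rays, 7 max cones:

  • {2,6}:  v_{2} + v_{6} = 0  so sig = (2;())
  • {3,5}:  v_{3} + v_{5} = 0  so sig = (2;())
  • {4,7}:  v_{4} + v_{7} = 0  so sig = (2;())
  • {1,2}:  v_{1} + v_{2} = v_{7}  so sig = (2;(1))
  • {1,4}:  v_{1} + v_{4} = v_{6}  so sig = (2;(1))
  • {2,5}:  v_{2} + v_{5} = v_{4}  so sig = (2;(1))
  • {2,7}:  v_{2} + v_{7} = v_{3}  so sig = (2;(1))
  • {3,4}:  v_{3} + v_{4} = v_{2}  so sig = (2;(1))
  • {3,6}:  v_{3} + v_{6} = v_{7}  so sig = (2;(1))
  • {4,6}:  v_{4} + v_{6} = v_{5}  so sig = (2;(1))
  • {5,7}:  v_{5} + v_{7} = v_{6}  so sig = (2;(1))
  • {6,7}:  v_{6} + v_{7} = v_{1}  so sig = (2;(1))
  • {1,3}:  v_{1} + v_{3} = 2·v_{7}  so sig = (2;(2))
  • {1,5}:  v_{1} + v_{5} = 2·v_{6}  so sig = (2;(2))

Sorted signature multiset PRS(X):
{ (2;()) ×3,  (2;(1)) ×9,  (2;(2)) ×2 }


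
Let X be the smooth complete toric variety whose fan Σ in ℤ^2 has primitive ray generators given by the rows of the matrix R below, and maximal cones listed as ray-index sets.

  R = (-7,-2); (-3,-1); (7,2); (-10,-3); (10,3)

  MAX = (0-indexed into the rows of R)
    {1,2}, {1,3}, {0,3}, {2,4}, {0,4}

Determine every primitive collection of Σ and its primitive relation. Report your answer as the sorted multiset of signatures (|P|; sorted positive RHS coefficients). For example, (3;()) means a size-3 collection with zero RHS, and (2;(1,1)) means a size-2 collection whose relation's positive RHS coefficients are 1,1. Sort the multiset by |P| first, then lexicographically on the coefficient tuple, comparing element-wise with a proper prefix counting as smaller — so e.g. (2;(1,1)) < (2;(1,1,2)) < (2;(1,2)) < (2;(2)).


5 minimal non-faces of Δ(Σ) (on 5 rays):

  P = {0,2}:  v_{0} + v_{2} = 0  →  sig = (2;())
  P = {3,4}:  v_{3} + v_{4} = 0  →  sig = (2;())
  P = {0,1}:  v_{0} + v_{1} = v_{3}  →  sig = (2;(1))
  P = {1,4}:  v_{1} + v_{4} = v_{2}  →  sig = (2;(1))
  P = {2,3}:  v_{2} + v_{3} = v_{1}  →  sig = (2;(1))

Hence PRS(X_Σ) =
[(2;()), (2;()), (2;(1)), (2;(1)), (2;(1))]


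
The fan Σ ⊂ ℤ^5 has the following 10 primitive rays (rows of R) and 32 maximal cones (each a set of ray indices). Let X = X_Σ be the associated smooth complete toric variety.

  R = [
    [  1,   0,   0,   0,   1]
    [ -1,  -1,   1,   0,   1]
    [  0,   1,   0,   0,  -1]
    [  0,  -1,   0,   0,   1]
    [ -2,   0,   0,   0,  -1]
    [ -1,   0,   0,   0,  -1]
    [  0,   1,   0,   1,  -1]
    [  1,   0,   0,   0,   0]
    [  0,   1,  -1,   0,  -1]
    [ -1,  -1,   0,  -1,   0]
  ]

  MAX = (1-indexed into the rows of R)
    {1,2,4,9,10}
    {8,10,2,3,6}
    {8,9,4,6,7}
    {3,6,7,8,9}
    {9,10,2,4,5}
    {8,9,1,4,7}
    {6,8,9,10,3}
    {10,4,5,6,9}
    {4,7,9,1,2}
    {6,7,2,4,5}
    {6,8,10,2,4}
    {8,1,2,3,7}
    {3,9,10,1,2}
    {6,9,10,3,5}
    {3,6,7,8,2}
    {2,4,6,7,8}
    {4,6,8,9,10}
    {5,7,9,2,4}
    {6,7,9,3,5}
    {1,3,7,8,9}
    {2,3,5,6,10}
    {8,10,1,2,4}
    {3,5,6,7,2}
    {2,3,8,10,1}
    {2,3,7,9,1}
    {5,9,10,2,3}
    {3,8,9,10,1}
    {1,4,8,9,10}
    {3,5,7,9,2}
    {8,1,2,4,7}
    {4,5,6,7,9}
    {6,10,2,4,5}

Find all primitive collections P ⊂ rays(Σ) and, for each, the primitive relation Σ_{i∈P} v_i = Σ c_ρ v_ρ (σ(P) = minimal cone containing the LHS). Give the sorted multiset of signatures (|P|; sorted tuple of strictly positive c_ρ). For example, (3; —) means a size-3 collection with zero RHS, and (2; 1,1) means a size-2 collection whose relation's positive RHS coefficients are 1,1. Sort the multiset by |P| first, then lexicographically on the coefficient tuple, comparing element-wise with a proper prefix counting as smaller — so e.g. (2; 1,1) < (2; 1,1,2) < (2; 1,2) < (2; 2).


Minimal non-faces — 7 found among 10 rays, 32 max cones:

  P = {1,6}:  v_{1} + v_{6} = 0  →  sig = (2; —)
  P = {3,4}:  v_{3} + v_{4} = 0  →  sig = (2; —)
  P = {5,8}:  v_{5} + v_{8} = v_{6}  →  sig = (2; 1)
  P = {7,10}:  v_{7} + v_{10} = v_{6}  →  sig = (2; 1)
  P = {1,5}:  v_{1} + v_{5} = v_{2} + v_{9}  →  sig = (2; 1,1)
  P = {2,8,9}:  v_{2} + v_{8} + v_{9} = 0  →  sig = (3; —)
  P = {2,6,9}:  v_{2} + v_{6} + v_{9} = v_{5}  →  sig = (3; 1)

so the primitive-relation signature multiset is
{ (2; —) ×2,  (2; 1) ×2,  (2; 1,1),  (3; —),  (3; 1) }


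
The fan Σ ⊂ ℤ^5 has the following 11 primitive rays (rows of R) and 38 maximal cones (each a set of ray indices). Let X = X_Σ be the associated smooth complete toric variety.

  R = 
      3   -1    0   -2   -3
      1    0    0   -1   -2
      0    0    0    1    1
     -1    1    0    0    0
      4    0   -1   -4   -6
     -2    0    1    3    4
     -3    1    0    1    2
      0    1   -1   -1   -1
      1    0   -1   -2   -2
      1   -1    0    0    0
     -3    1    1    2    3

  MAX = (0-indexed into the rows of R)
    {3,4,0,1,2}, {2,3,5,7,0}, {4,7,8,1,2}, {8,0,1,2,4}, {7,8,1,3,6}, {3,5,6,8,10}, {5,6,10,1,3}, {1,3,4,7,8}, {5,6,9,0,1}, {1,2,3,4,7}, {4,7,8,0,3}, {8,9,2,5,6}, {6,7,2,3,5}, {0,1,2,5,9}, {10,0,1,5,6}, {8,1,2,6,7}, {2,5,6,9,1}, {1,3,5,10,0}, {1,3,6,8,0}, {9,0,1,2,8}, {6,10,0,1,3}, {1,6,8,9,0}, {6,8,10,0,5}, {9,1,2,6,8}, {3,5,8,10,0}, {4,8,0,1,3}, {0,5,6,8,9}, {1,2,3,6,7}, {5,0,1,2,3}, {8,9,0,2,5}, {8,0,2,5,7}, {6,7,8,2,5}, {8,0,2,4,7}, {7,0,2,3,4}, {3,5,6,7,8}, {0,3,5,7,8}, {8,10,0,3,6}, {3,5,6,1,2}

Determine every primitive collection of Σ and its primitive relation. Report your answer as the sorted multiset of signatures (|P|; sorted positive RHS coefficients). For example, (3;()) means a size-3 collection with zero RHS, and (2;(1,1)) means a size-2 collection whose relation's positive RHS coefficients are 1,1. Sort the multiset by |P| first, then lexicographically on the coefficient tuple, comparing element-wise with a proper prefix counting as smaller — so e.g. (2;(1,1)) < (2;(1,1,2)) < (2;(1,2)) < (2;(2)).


Minimal non-faces — 17 found among 11 rays, 38 max cones:

  {3,9}:  v_{3} + v_{9} = 0  ⟹  sig = (2;())
  {2,10}:  v_{2} + v_{10} = v_{3} + v_{5}  ⟹  sig = (2;(1,1))
  {7,9}:  v_{7} + v_{9} = v_{2} + v_{8}  ⟹  sig = (2;(1,1))
  {4,5}:  v_{4} + v_{5} = v_{0} + v_{2} + v_{3}  ⟹  sig = (2;(1,1,1))
  {4,6}:  v_{4} + v_{6} = v_{1} + v_{3} + v_{8}  ⟹  sig = (2;(1,1,1))
  {9,10}:  v_{9} + v_{10} = v_{0} + v_{5} + v_{6}  ⟹  sig = (2;(1,1,1))
  {4,9}:  v_{4} + v_{9} = v_{0} + v_{1} + v_{2} + v_{8}  ⟹  sig = (2;(1,1,1,1))
  {7,10}:  v_{7} + v_{10} = 2·v_{3} + v_{5} + v_{8}  ⟹  sig = (2;(1,1,2))
  {4,10}:  v_{4} + v_{10} = v_{0} + 2·v_{3}  ⟹  sig = (2;(1,2))
  {0,2,6}:  v_{0} + v_{2} + v_{6} = 0  ⟹  sig = (3;())
  {1,5,8}:  v_{1} + v_{5} + v_{8} = 0  ⟹  sig = (3;())
  {0,1,7}:  v_{0} + v_{1} + v_{7} = v_{4}  ⟹  sig = (3;(1))
  {2,3,8}:  v_{2} + v_{3} + v_{8} = v_{7}  ⟹  sig = (3;(1))
  {0,6,7}:  v_{0} + v_{6} + v_{7} = v_{3} + v_{8}  ⟹  sig = (3;(1,1))
  {1,5,7}:  v_{1} + v_{5} + v_{7} = v_{2} + v_{3}  ⟹  sig = (3;(1,1))
  {1,8,10}:  v_{1} + v_{8} + v_{10} = v_{0} + v_{3} + v_{6}  ⟹  sig = (3;(1,1,1))
  {0,3,5,6}:  v_{0} + v_{3} + v_{5} + v_{6} = v_{10}  ⟹  sig = (4;(1))

Sorted signature multiset PRS(X):
    (2;())
    (2;(1,1))
    (2;(1,1))
    (2;(1,1,1))
    (2;(1,1,1))
    (2;(1,1,1))
    (2;(1,1,1,1))
    (2;(1,1,2))
    (2;(1,2))
    (3;())
    (3;())
    (3;(1))
    (3;(1))
    (3;(1,1))
    (3;(1,1))
    (3;(1,1,1))
    (4;(1))


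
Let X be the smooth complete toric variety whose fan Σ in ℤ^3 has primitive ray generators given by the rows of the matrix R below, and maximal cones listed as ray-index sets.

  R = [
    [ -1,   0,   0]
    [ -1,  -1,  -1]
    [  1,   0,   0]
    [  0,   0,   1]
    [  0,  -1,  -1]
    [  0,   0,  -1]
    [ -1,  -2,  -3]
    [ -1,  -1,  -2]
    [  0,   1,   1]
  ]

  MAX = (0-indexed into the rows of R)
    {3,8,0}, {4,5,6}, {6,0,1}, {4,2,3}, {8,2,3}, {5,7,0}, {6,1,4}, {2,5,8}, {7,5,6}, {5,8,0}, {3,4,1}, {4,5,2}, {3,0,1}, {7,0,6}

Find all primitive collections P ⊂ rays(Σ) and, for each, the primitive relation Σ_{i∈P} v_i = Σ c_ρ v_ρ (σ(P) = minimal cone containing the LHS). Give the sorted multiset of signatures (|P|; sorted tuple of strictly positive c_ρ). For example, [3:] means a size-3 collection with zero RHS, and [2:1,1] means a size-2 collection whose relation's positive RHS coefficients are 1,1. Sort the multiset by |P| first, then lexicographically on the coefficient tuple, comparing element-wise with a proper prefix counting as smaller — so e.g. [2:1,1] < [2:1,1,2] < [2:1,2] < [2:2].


Σ has 16 primitive collections:

  P = {0,2}:  v_{0} + v_{2} = 0  so sig = [2:]
  P = {3,5}:  v_{3} + v_{5} = 0  so sig = [2:]
  P = {4,8}:  v_{4} + v_{8} = 0  so sig = [2:]
  P = {0,4}:  v_{0} + v_{4} = v_{1}  so sig = [2:1]
  P = {1,2}:  v_{1} + v_{2} = v_{4}  so sig = [2:1]
  P = {1,5}:  v_{1} + v_{5} = v_{7}  so sig = [2:1]
  P = {1,8}:  v_{1} + v_{8} = v_{0}  so sig = [2:1]
  P = {3,7}:  v_{3} + v_{7} = v_{1}  so sig = [2:1]
  P = {4,7}:  v_{4} + v_{7} = v_{6}  so sig = [2:1]
  P = {6,8}:  v_{6} + v_{8} = v_{7}  so sig = [2:1]
  P = {1,7}:  v_{1} + v_{7} = v_{0} + v_{6}  so sig = [2:1,1]
  P = {2,7}:  v_{2} + v_{7} = v_{4} + v_{5}  so sig = [2:1,1]
  P = {3,6}:  v_{3} + v_{6} = v_{1} + v_{4}  so sig = [2:1,1]
  P = {7,8}:  v_{7} + v_{8} = v_{0} + v_{5}  so sig = [2:1,1]
  P = {2,6}:  v_{2} + v_{6} = 2·v_{4} + v_{5}  so sig = [2:1,2]
  P = {0,5,6}:  v_{0} + v_{5} + v_{6} = 2·v_{7}  so sig = [3:2]

Signatures (|P|; sorted positive RHS coefficients), sorted:
    |P|=2: 15 collections, coeffs (), (), (), (1), (1), (1), (1), (1), (1), (1), (1,1), (1,1), (1,1), (1,1), (1,2)
    |P|=3: 1 collection, coeffs (2)


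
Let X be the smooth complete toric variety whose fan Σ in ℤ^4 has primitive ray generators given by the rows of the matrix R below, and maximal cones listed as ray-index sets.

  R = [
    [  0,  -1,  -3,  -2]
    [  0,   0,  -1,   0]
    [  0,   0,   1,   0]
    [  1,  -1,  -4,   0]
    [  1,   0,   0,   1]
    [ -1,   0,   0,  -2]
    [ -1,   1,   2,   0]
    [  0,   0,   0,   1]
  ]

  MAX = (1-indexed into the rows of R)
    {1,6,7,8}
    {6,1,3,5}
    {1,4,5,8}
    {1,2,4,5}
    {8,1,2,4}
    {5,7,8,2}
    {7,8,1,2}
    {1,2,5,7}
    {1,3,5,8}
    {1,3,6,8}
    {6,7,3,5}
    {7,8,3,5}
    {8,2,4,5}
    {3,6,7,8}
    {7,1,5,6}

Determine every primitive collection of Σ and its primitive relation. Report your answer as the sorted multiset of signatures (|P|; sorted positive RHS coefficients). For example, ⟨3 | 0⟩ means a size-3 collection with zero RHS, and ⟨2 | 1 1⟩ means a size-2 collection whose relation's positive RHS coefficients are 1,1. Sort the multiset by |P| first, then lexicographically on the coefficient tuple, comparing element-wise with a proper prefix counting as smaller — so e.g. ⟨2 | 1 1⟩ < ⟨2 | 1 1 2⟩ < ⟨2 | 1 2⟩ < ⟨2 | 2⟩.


The 9 primitive collections of Σ (r=8, n=4):

  • {2,3}:  v_{2} + v_{3} = 0  ⟹  sig = ⟨2 | 0⟩
  • {2,6}:  v_{2} + v_{6} = v_{1} + v_{7}  ⟹  sig = ⟨2 | 1 1⟩
  • {4,6}:  v_{4} + v_{6} = v_{1} + v_{2}  ⟹  sig = ⟨2 | 1 1⟩
  • {3,4}:  v_{3} + v_{4} = v_{1} + v_{5} + v_{8}  ⟹  sig = ⟨2 | 1 1 1⟩
  • {4,7}:  v_{4} + v_{7} = 2·v_{2}  ⟹  sig = ⟨2 | 2⟩
  • {5,6,8}:  v_{5} + v_{6} + v_{8} = 0  ⟹  sig = ⟨3 | 0⟩
  • {1,3,7}:  v_{1} + v_{3} + v_{7} = v_{6}  ⟹  sig = ⟨3 | 1⟩
  • {1,2,5,8}:  v_{1} + v_{2} + v_{5} + v_{8} = v_{4}  ⟹  sig = ⟨4 | 1⟩
  • {1,5,7,8}:  v_{1} + v_{5} + v_{7} + v_{8} = v_{2}  ⟹  sig = ⟨4 | 1⟩

Sorted signature multiset PRS(X):
    |P|=2: 5 collections, coeffs (), (1,1), (1,1), (1,1,1), (2)
    |P|=3: 2 collections, coeffs (), (1)
    |P|=4: 2 collections, coeffs (1), (1)


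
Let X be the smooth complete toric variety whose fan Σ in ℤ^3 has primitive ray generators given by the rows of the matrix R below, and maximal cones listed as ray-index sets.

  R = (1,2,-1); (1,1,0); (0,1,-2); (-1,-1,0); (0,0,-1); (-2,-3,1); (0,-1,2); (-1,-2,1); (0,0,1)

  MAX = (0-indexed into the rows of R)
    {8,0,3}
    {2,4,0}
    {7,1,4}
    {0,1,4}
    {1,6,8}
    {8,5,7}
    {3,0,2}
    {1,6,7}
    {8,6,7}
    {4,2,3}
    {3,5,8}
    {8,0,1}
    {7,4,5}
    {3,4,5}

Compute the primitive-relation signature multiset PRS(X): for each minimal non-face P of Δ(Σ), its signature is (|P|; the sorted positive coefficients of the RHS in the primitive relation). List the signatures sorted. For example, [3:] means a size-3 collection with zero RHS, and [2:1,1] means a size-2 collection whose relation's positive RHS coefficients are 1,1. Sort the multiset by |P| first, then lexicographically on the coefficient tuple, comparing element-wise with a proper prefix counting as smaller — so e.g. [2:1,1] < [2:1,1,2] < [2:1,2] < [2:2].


Δ(Σ) — 9 vertices, 17 min non-faces:

  • {0,7}:  v_{0} + v_{7} = 0  →  sig = [2:]
  • {1,3}:  v_{1} + v_{3} = 0  →  sig = [2:]
  • {2,6}:  v_{2} + v_{6} = 0  →  sig = [2:]
  • {4,8}:  v_{4} + v_{8} = 0  →  sig = [2:]
  • {0,5}:  v_{0} + v_{5} = v_{3}  →  sig = [2:1]
  • {1,5}:  v_{1} + v_{5} = v_{7}  →  sig = [2:1]
  • {3,7}:  v_{3} + v_{7} = v_{5}  →  sig = [2:1]
  • {0,6}:  v_{0} + v_{6} = v_{1} + v_{8}  →  sig = [2:1,1]
  • {1,2}:  v_{1} + v_{2} = v_{0} + v_{4}  →  sig = [2:1,1]
  • {2,7}:  v_{2} + v_{7} = v_{3} + v_{4}  →  sig = [2:1,1]
  • {2,8}:  v_{2} + v_{8} = v_{0} + v_{3}  →  sig = [2:1,1]
  • {3,6}:  v_{3} + v_{6} = v_{7} + v_{8}  →  sig = [2:1,1]
  • {4,6}:  v_{4} + v_{6} = v_{1} + v_{7}  →  sig = [2:1,1]
  • {2,5}:  v_{2} + v_{5} = 2·v_{3} + v_{4}  →  sig = [2:1,2]
  • {5,6}:  v_{5} + v_{6} = 2·v_{7} + v_{8}  →  sig = [2:1,2]
  • {0,3,4}:  v_{0} + v_{3} + v_{4} = v_{2}  →  sig = [3:1]
  • {1,7,8}:  v_{1} + v_{7} + v_{8} = v_{6}  →  sig = [3:1]

so the primitive-relation signature multiset is
    |P|=2: 15 collections, coeffs (), (), (), (), (1), (1), (1), (1,1), (1,1), (1,1), (1,1), (1,1), (1,1), (1,2), (1,2)
    |P|=3: 2 collections, coeffs (1), (1)


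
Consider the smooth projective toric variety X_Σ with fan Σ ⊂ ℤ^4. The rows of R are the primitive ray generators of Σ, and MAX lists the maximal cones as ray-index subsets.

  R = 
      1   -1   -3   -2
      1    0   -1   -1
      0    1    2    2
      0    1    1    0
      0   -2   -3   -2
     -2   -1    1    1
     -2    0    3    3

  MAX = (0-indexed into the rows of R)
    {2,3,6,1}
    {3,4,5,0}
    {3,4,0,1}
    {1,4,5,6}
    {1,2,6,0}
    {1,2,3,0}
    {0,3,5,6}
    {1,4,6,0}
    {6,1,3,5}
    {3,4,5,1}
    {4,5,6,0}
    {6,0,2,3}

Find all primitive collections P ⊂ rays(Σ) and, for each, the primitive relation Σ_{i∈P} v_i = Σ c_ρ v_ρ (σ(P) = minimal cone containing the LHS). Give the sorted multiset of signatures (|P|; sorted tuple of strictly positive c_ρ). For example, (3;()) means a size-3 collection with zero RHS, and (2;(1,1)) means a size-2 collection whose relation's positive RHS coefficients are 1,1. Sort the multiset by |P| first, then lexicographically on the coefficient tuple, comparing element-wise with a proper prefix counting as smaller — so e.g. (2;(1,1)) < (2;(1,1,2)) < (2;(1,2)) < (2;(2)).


5 collections generate NE(X_Σ); each relation:

  P = {2,5}:  v_{2} + v_{5} = v_{6} — sig = (2;(1))
  P = {2,4}:  v_{2} + v_{4} = v_{0} + v_{1} + v_{6} — sig = (2;(1,1,1))
  P = {0,1,5}:  v_{0} + v_{1} + v_{5} = v_{4} — sig = (3;(1))
  P = {3,4,6}:  v_{3} + v_{4} + v_{6} = v_{5} — sig = (3;(1))
  P = {0,1,3,6}:  v_{0} + v_{1} + v_{3} + v_{6} = 0 — sig = (4;())

Hence PRS(X_Σ) =
{ (2;(1)),  (2;(1,1,1)),  (3;(1)) ×2,  (4;()) }


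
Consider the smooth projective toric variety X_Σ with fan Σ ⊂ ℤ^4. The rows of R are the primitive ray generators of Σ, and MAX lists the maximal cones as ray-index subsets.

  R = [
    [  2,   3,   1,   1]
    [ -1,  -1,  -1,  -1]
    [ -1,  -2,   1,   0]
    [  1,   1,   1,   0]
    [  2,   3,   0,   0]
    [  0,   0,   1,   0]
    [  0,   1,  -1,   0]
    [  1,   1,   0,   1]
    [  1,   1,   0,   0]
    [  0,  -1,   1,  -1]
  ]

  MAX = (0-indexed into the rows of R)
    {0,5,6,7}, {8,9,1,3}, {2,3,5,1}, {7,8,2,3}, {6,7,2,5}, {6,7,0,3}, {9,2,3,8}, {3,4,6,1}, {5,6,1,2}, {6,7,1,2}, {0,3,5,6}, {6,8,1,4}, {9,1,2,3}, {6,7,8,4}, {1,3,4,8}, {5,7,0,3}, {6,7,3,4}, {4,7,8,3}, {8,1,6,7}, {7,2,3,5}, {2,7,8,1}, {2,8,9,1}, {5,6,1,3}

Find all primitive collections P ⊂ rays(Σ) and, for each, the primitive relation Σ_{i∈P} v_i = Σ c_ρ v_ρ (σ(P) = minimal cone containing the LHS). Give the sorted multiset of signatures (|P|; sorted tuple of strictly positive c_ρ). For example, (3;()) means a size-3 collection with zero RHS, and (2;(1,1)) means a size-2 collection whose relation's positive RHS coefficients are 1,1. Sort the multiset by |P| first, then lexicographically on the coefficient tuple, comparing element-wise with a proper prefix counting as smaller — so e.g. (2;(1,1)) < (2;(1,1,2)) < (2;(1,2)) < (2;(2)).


Δ(Σ) — 10 vertices, 20 min non-faces:

  • {2,4}:  v_{2} + v_{4} = v_{3}  so sig = (2;(1))
  • {5,8}:  v_{5} + v_{8} = v_{3}  so sig = (2;(1))
  • {0,1}:  v_{0} + v_{1} = v_{3} + v_{6}  so sig = (2;(1,1))
  • {6,9}:  v_{6} + v_{9} = v_{1} + v_{3}  so sig = (2;(1,1))
  • {0,8}:  v_{0} + v_{8} = 2·v_{3} + v_{6} + v_{7}  so sig = (2;(1,1,2))
  • {4,9}:  v_{4} + v_{9} = v_{1} + 2·v_{3} + v_{8}  so sig = (2;(1,1,2))
  • {5,9}:  v_{5} + v_{9} = v_{1} + v_{2} + 2·v_{3}  so sig = (2;(1,1,2))
  • {0,2}:  v_{0} + v_{2} = 2·v_{5} + v_{7}  so sig = (2;(1,2))
  • {4,5}:  v_{4} + v_{5} = 2·v_{3} + v_{6}  so sig = (2;(1,2))
  • {7,9}:  v_{7} + v_{9} = v_{2} + 2·v_{8}  so sig = (2;(1,2))
  • {0,4}:  v_{0} + v_{4} = 3·v_{3} + 2·v_{6} + v_{7}  so sig = (2;(1,2,3))
  • {0,9}:  v_{0} + v_{9} = 2·v_{3}  so sig = (2;(2))
  • {1,5,7}:  v_{1} + v_{5} + v_{7} = 0  so sig = (3;())
  • {2,6,8}:  v_{2} + v_{6} + v_{8} = 0  so sig = (3;())
  • {1,3,7}:  v_{1} + v_{3} + v_{7} = v_{8}  so sig = (3;(1))
  • {2,3,6}:  v_{2} + v_{3} + v_{6} = v_{5}  so sig = (3;(1))
  • {3,6,8}:  v_{3} + v_{6} + v_{8} = v_{4}  so sig = (3;(1))
  • {1,4,7}:  v_{1} + v_{4} + v_{7} = v_{6} + 2·v_{8}  so sig = (3;(1,2))
  • {1,2,3,8}:  v_{1} + v_{2} + v_{3} + v_{8} = v_{9}  so sig = (4;(1))
  • {3,5,6,7}:  v_{3} + v_{5} + v_{6} + v_{7} = v_{0}  so sig = (4;(1))

Sorted signature multiset PRS(X):
[(2;(1)), (2;(1)), (2;(1,1)), (2;(1,1)), (2;(1,1,2)), (2;(1,1,2)), (2;(1,1,2)), (2;(1,2)), (2;(1,2)), (2;(1,2)), (2;(1,2,3)), (2;(2)), (3;()), (3;()), (3;(1)), (3;(1)), (3;(1)), (3;(1,2)), (4;(1)), (4;(1))]


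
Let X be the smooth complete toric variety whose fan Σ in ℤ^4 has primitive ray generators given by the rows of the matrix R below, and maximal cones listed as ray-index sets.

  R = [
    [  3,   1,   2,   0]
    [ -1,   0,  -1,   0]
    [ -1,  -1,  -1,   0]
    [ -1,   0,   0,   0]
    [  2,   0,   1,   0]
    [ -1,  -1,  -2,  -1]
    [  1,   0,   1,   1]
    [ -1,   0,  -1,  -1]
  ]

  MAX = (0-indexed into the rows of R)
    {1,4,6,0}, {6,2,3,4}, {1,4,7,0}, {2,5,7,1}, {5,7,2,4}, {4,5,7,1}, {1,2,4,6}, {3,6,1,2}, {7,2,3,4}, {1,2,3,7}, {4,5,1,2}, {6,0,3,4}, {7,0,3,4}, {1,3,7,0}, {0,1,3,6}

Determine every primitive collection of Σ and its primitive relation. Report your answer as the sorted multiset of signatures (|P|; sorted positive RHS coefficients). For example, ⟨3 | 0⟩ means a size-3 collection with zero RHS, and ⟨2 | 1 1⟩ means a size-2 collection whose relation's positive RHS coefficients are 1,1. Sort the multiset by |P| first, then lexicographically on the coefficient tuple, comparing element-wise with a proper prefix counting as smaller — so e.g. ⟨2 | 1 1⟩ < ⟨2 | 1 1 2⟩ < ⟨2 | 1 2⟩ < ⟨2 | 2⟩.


7 minimal non-faces of Δ(Σ) (on 8 rays):

  • {6,7}:  v_{6} + v_{7} = 0  so sig = ⟨2 | 0⟩
  • {0,2}:  v_{0} + v_{2} = v_{4}  so sig = ⟨2 | 1⟩
  • {3,5}:  v_{3} + v_{5} = v_{2} + v_{7}  so sig = ⟨2 | 1 1⟩
  • {5,6}:  v_{5} + v_{6} = v_{1} + v_{2} + v_{4}  so sig = ⟨2 | 1 1 1⟩
  • {0,5}:  v_{0} + v_{5} = v_{1} + 2·v_{4} + v_{7}  so sig = ⟨2 | 1 1 2⟩
  • {1,3,4}:  v_{1} + v_{3} + v_{4} = 0  so sig = ⟨3 | 0⟩
  • {1,2,4,7}:  v_{1} + v_{2} + v_{4} + v_{7} = v_{5}  so sig = ⟨4 | 1⟩

so the primitive-relation signature multiset is
[⟨2 | 0⟩, ⟨2 | 1⟩, ⟨2 | 1 1⟩, ⟨2 | 1 1 1⟩, ⟨2 | 1 1 2⟩, ⟨3 | 0⟩, ⟨4 | 1⟩]


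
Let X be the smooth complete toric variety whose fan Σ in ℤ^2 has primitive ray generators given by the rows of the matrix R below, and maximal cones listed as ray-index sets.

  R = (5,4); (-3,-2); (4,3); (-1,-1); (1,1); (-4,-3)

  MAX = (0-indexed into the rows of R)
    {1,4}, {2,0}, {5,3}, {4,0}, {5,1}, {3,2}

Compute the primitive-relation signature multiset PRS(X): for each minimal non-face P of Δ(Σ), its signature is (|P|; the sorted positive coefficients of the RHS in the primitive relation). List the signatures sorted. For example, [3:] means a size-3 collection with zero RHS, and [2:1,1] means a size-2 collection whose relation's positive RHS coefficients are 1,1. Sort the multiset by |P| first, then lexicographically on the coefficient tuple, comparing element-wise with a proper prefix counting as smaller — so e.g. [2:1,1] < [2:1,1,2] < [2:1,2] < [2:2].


Σ has 9 primitive collections:

  {2,5}:  v_{2} + v_{5} = 0  ⟹  sig = [2:]
  {3,4}:  v_{3} + v_{4} = 0  ⟹  sig = [2:]
  {0,3}:  v_{0} + v_{3} = v_{2}  ⟹  sig = [2:1]
  {0,5}:  v_{0} + v_{5} = v_{4}  ⟹  sig = [2:1]
  {1,2}:  v_{1} + v_{2} = v_{4}  ⟹  sig = [2:1]
  {1,3}:  v_{1} + v_{3} = v_{5}  ⟹  sig = [2:1]
  {2,4}:  v_{2} + v_{4} = v_{0}  ⟹  sig = [2:1]
  {4,5}:  v_{4} + v_{5} = v_{1}  ⟹  sig = [2:1]
  {0,1}:  v_{0} + v_{1} = 2·v_{4}  ⟹  sig = [2:2]

Signatures (|P|; sorted positive RHS coefficients), sorted:
    |P|=2: 9 collections, coeffs (), (), (1), (1), (1), (1), (1), (1), (2)


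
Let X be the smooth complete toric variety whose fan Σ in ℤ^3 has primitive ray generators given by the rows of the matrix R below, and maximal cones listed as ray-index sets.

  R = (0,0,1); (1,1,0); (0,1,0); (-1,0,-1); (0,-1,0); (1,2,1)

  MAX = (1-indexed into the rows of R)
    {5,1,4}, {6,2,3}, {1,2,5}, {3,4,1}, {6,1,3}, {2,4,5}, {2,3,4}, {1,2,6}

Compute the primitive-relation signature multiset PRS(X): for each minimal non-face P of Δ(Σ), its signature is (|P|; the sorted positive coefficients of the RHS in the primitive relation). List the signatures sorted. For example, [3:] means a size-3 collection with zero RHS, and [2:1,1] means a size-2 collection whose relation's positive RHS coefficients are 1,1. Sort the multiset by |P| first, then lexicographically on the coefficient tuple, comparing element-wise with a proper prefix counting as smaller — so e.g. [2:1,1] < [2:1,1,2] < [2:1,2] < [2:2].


Minimal non-faces — 5 found among 6 rays, 8 max cones:

  {3,5}:  v_{3} + v_{5} = 0  →  sig = [2:]
  {5,6}:  v_{5} + v_{6} = v_{1} + v_{2}  →  sig = [2:1,1]
  {4,6}:  v_{4} + v_{6} = 2·v_{3}  →  sig = [2:2]
  {1,2,3}:  v_{1} + v_{2} + v_{3} = v_{6}  →  sig = [3:1]
  {1,2,4}:  v_{1} + v_{2} + v_{4} = v_{3}  →  sig = [3:1]

Sorted signature multiset PRS(X):
    |P|=2: 3 collections, coeffs (), (1,1), (2)
    |P|=3: 2 collections, coeffs (1), (1)


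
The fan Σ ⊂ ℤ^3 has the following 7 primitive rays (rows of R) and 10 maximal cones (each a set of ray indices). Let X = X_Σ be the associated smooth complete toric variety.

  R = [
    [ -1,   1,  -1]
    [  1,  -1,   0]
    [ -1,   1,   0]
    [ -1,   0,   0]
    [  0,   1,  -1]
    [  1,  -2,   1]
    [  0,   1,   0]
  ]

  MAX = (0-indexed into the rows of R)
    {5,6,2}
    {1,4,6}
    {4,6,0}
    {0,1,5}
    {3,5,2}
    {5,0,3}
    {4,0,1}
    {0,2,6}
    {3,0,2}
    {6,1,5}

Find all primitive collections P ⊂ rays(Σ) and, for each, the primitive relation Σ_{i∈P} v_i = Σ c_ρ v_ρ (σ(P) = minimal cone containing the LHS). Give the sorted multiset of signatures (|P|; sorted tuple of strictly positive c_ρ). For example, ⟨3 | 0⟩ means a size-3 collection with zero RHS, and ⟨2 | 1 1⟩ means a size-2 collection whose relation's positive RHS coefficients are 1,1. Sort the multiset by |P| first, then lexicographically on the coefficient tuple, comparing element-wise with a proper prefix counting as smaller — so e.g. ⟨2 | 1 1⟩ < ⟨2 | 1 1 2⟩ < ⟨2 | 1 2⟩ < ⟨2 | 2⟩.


9 collections generate NE(X_Σ); each relation:

  P={1,2}:  v_{1} + v_{2} = 0  ⇒ sig = ⟨2 | 0⟩
  P={3,4}:  v_{3} + v_{4} = v_{0}  ⇒ sig = ⟨2 | 1⟩
  P={3,6}:  v_{3} + v_{6} = v_{2}  ⇒ sig = ⟨2 | 1⟩
  P={4,5}:  v_{4} + v_{5} = v_{1}  ⇒ sig = ⟨2 | 1⟩
  P={1,3}:  v_{1} + v_{3} = v_{0} + v_{5}  ⇒ sig = ⟨2 | 1 1⟩
  P={2,4}:  v_{2} + v_{4} = v_{0} + v_{6}  ⇒ sig = ⟨2 | 1 1⟩
  P={0,5,6}:  v_{0} + v_{5} + v_{6} = 0  ⇒ sig = ⟨3 | 0⟩
  P={0,1,6}:  v_{0} + v_{1} + v_{6} = v_{4}  ⇒ sig = ⟨3 | 1⟩
  P={0,2,5}:  v_{0} + v_{2} + v_{5} = v_{3}  ⇒ sig = ⟨3 | 1⟩

Hence PRS(X_Σ) =
    ⟨2 | 0⟩
    ⟨2 | 1⟩
    ⟨2 | 1⟩
    ⟨2 | 1⟩
    ⟨2 | 1 1⟩
    ⟨2 | 1 1⟩
    ⟨3 | 0⟩
    ⟨3 | 1⟩
    ⟨3 | 1⟩
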